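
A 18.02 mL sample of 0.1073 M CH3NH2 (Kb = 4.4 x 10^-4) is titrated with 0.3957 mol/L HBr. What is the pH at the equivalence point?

5.86

n(CH3NH2) = 0.1073 x 0.01802 = 0.001934 mol; V(HBr) at equivalence = 0.001934/0.3957 = 0.004886 L.
At equivalence the base is fully converted to CH3NH3+; total volume = 0.02291 L, so [CH3NH3+] = 0.001934/0.02291 = 0.08441 M.
Ka(CH3NH3+) = Kw/Kb = 1.0e-14 / 4.4 x 10^-4 = 2.27e-11.
[H^+] = sqrt(Ka x [CH3NH3+]) = sqrt(2.27e-11 x 0.08441) = 1.39e-6 M.
pH = -log(1.39e-6) = 5.86.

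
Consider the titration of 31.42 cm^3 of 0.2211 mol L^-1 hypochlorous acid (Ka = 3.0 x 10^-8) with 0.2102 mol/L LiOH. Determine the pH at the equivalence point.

10.28

n(HClO) = 0.2211 x 0.03142 = 0.006947 mol; V(LiOH) at equivalence = 0.006947/0.2102 = 0.03305 L.
At equivalence all the acid is converted to ClO-; total volume = 0.03142 + 0.03305 = 0.06447 L, so [ClO-] = 0.006947/0.06447 = 0.1078 M.
Kb = Kw/Ka = 1.0e-14 / 3.0 x 10^-8 = 3.33e-7.
[OH^-] = sqrt(Kb x [ClO-]) = sqrt(3.33e-7 x 0.1078) = 0.000190 M.
pOH = 3.72, so pH = 14.00 - 3.72 = 10.28.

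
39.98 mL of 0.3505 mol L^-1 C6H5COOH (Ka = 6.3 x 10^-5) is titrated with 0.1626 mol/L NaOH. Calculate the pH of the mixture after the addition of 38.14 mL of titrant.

Initial n(C6H5COOH) = 0.3505 x 0.03998 = 0.01401 mol.
n(NaOH) added = 0.1626 x 0.03814 = 0.006202 mol, converting that many moles of C6H5COOH to C6H5COO-.
Remaining n(C6H5COOH) = 0.007811 mol; n(C6H5COO-) = 0.006202 mol.
By Henderson-Hasselbalch, pH = pKa + log([A^-]/[HA]) = 4.20 + log(0.006202/0.007811) = 4.20 + (-0.10) = 4.10.

4.10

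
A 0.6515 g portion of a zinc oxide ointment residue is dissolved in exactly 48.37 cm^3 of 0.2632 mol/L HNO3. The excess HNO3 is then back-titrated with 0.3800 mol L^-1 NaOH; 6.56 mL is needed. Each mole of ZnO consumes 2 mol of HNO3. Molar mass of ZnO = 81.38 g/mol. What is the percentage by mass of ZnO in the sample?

63.9%

Total n(HNO3) added = 0.2632 x 0.04837 = 0.01273 mol.
n(NaOH) used = 0.3800 x 0.006560 = 0.002493 mol, which equals the excess n(HNO3).
So n(HNO3) consumed by the sample = 0.01273 - 0.002493 = 0.01024 mol.
n(ZnO) = 0.01024 / 2 = 0.005119 mol.
mass ZnO = 0.005119 x 81.38 = 0.4166 g, so %ZnO = 0.4166/0.6515 x 100 = 63.9%.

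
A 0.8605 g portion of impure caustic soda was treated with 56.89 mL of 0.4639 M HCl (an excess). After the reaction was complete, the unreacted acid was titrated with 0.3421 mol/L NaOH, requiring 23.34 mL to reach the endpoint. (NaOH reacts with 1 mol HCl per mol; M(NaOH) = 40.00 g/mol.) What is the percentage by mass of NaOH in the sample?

85.6%

Total n(HCl) added = 0.4639 x 0.05689 = 0.02639 mol.
n(NaOH) used = 0.3421 x 0.02334 = 0.007985 mol, which equals the excess n(HCl).
So n(HCl) consumed by the sample = 0.02639 - 0.007985 = 0.01841 mol.
n(NaOH) = 0.01841 / 1 = 0.01841 mol.
mass NaOH = 0.01841 x 40.00 = 0.7363 g, so %NaOH = 0.7363/0.8605 x 100 = 85.6%.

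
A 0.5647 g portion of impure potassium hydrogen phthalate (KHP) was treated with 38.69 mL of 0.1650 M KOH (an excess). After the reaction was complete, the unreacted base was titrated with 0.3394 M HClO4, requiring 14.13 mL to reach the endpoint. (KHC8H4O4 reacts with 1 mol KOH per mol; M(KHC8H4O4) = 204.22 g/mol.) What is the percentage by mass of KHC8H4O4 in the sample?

Total n(KOH) added = 0.1650 x 0.03869 = 0.006384 mol.
n(HClO4) used = 0.3394 x 0.01413 = 0.004796 mol, which equals the excess n(KOH).
So n(KOH) consumed by the sample = 0.006384 - 0.004796 = 0.001588 mol.
n(KHC8H4O4) = 0.001588 / 1 = 0.001588 mol.
mass KHC8H4O4 = 0.001588 x 204.22 = 0.3243 g, so %KHC8H4O4 = 0.3243/0.5647 x 100 = 57.4%.

57.4%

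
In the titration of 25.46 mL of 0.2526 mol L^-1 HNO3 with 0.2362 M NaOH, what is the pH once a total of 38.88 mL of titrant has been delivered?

n(acid) = 0.2526 x 0.02546 = 0.006431 mol; n(NaOH) added = 0.2362 x 0.03888 = 0.009183 mol.
Base is in excess by 0.009183 - 0.006431 = 0.002752 mol in a total volume of 0.06434 L.
[OH^-] = 0.002752/0.06434 = 0.04278 M, so pOH = 1.37 and pH = 14.00 - 1.37 = 12.63.

12.63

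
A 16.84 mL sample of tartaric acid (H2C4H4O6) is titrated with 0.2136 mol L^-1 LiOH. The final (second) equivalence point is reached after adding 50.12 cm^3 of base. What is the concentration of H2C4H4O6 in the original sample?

n(LiOH) = 0.2136 x 0.05012 = 0.01071 mol.
At the final (second) equivalence point, 2 mol OH^- react per mol H2C4H4O6, so n(H2C4H4O6) = 0.01071 / 2 = 0.005353 mol.
[H2C4H4O6] = 0.005353 / 0.01684 L = 0.318 M.

0.318 M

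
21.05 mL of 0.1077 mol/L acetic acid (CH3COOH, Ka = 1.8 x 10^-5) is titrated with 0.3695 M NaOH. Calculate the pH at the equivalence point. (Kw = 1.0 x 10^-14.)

n(CH3COOH) = 0.1077 x 0.02105 = 0.002267 mol; V(NaOH) at equivalence = 0.002267/0.3695 = 0.006136 L.
At equivalence all the acid is converted to CH3COO-; total volume = 0.02105 + 0.006136 = 0.02719 L, so [CH3COO-] = 0.002267/0.02719 = 0.08339 M.
Kb = Kw/Ka = 1.0e-14 / 1.8 x 10^-5 = 5.56e-10.
[OH^-] = sqrt(Kb x [CH3COO-]) = sqrt(5.56e-10 x 0.08339) = 6.81e-6 M.
pOH = 5.17, so pH = 14.00 - 5.17 = 8.83.

8.83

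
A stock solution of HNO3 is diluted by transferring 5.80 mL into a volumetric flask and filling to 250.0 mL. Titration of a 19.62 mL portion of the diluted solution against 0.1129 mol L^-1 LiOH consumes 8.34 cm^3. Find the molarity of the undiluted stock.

n(LiOH) = 0.1129 x 0.008340 = 0.0009416 mol.
n(HNO3) in the aliquot = 0.0009416 mol.
[diluted HNO3] = 0.0009416 / 0.01962 = 0.04799 M.
Dilution factor = 250.0/5.800 = 43.10, so [stock] = 0.04799 x 43.10 = 2.07 M.

2.07 M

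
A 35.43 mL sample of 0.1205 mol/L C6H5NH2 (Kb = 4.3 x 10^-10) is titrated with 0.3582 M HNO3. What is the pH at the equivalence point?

n(C6H5NH2) = 0.1205 x 0.03543 = 0.004269 mol; V(HNO3) at equivalence = 0.004269/0.3582 = 0.01192 L.
At equivalence the base is fully converted to C6H5NH3+; total volume = 0.04735 L, so [C6H5NH3+] = 0.004269/0.04735 = 0.09017 M.
Ka(C6H5NH3+) = Kw/Kb = 1.0e-14 / 4.3 x 10^-10 = 2.33e-5.
[H^+] = sqrt(Ka x [C6H5NH3+]) = sqrt(2.33e-5 x 0.09017) = 0.00145 M.
pH = -log(0.00145) = 2.84.

2.84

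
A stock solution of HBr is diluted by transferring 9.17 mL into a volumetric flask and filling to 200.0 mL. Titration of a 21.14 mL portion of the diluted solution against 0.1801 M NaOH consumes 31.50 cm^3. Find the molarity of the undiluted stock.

5.85 M

n(NaOH) = 0.1801 x 0.03150 = 0.005673 mol.
n(HBr) in the aliquot = 0.005673 mol.
[diluted HBr] = 0.005673 / 0.02114 = 0.2684 M.
Dilution factor = 200.0/9.170 = 21.81, so [stock] = 0.2684 x 21.81 = 5.85 M.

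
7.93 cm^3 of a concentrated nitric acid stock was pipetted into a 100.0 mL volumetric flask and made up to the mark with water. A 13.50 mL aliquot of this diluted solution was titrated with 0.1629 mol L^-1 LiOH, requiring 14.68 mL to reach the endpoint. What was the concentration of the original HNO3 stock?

2.23 M

n(LiOH) = 0.1629 x 0.01468 = 0.002391 mol.
n(HNO3) in the aliquot = 0.002391 mol.
[diluted HNO3] = 0.002391 / 0.01350 = 0.1771 M.
Dilution factor = 100.0/7.930 = 12.61, so [stock] = 0.1771 x 12.61 = 2.23 M.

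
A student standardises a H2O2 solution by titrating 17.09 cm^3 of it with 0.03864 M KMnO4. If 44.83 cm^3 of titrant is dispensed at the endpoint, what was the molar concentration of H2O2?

n(KMnO4) = 0.03864 x 0.04483 = 0.001732 mol.
From the balanced equation, 2 mol KMnO4 reacts with 5 mol H2O2, so n(H2O2) = 0.001732 x 5/2 = 0.004331 mol.
[H2O2] = 0.004331 / 0.01709 L = 0.253 M.

0.253 M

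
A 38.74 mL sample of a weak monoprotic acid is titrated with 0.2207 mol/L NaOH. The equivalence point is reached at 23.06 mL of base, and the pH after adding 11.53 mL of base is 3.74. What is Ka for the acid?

11.53 mL is half of the equivalence volume, so this is the half-equivalence point where [HA] = [A^-].
At half-equivalence pH = pKa, so pKa = 3.74.
Ka = 10^(-3.74) = 1.8 x 10^-4.

1.8 x 10^-4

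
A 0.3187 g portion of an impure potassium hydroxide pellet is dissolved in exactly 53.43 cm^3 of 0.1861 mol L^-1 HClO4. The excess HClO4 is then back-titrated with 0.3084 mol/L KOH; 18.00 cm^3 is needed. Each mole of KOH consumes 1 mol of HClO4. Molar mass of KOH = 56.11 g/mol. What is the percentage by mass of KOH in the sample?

77.3%

Total n(HClO4) added = 0.1861 x 0.05343 = 0.009943 mol.
n(KOH) used = 0.3084 x 0.01800 = 0.005551 mol, which equals the excess n(HClO4).
So n(HClO4) consumed by the sample = 0.009943 - 0.005551 = 0.004392 mol.
n(KOH) = 0.004392 / 1 = 0.004392 mol.
mass KOH = 0.004392 x 56.11 = 0.2464 g, so %KOH = 0.2464/0.3187 x 100 = 77.3%.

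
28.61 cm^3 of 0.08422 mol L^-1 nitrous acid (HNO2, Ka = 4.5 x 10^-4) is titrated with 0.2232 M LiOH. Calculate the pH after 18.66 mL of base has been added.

n(acid) = 0.08422 x 0.02861 = 0.002410 mol; n(LiOH) added = 0.2232 x 0.01866 = 0.004165 mol.
Base is in excess by 0.004165 - 0.002410 = 0.001755 mol in a total volume of 0.04727 L.
[OH^-] = 0.001755/0.04727 = 0.03714 M, so pOH = 1.43 and pH = 14.00 - 1.43 = 12.57.

12.57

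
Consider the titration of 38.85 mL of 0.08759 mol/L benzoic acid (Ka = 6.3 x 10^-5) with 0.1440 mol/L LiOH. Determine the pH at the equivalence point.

8.47

n(C6H5COOH) = 0.08759 x 0.03885 = 0.003403 mol; V(LiOH) at equivalence = 0.003403/0.1440 = 0.02363 L.
At equivalence all the acid is converted to C6H5COO-; total volume = 0.03885 + 0.02363 = 0.06248 L, so [C6H5COO-] = 0.003403/0.06248 = 0.05446 M.
Kb = Kw/Ka = 1.0e-14 / 6.3 x 10^-5 = 1.59e-10.
[OH^-] = sqrt(Kb x [C6H5COO-]) = sqrt(1.59e-10 x 0.05446) = 2.94e-6 M.
pOH = 5.53, so pH = 14.00 - 5.53 = 8.47.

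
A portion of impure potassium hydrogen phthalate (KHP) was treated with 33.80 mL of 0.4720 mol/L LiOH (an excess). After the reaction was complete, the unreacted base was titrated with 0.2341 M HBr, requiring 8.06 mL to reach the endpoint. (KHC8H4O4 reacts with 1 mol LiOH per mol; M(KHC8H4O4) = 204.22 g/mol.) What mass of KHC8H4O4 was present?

Total n(LiOH) added = 0.4720 x 0.03380 = 0.01595 mol.
n(HBr) used = 0.2341 x 0.008060 = 0.001887 mol, which equals the excess n(LiOH).
So n(LiOH) consumed by the sample = 0.01595 - 0.001887 = 0.01407 mol.
n(KHC8H4O4) = 0.01407 / 1 = 0.01407 mol.
mass = 0.01407 mol x 204.22 g/mol = 2.87 g.

2.87 g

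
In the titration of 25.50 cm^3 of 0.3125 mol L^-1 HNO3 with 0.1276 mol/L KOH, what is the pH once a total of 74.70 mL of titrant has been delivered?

n(acid) = 0.3125 x 0.02550 = 0.007969 mol; n(KOH) added = 0.1276 x 0.07470 = 0.009532 mol.
Base is in excess by 0.009532 - 0.007969 = 0.001563 mol in a total volume of 0.1002 L.
[OH^-] = 0.001563/0.1002 = 0.01560 M, so pOH = 1.81 and pH = 14.00 - 1.81 = 12.19.

12.19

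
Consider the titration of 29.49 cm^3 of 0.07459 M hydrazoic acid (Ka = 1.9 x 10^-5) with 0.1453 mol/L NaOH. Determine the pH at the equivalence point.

n(HN3) = 0.07459 x 0.02949 = 0.002200 mol; V(NaOH) at equivalence = 0.002200/0.1453 = 0.01514 L.
At equivalence all the acid is converted to N3-; total volume = 0.02949 + 0.01514 = 0.04463 L, so [N3-] = 0.002200/0.04463 = 0.04929 M.
Kb = Kw/Ka = 1.0e-14 / 1.9 x 10^-5 = 5.26e-10.
[OH^-] = sqrt(Kb x [N3-]) = sqrt(5.26e-10 x 0.04929) = 5.09e-6 M.
pOH = 5.29, so pH = 14.00 - 5.29 = 8.71.

8.71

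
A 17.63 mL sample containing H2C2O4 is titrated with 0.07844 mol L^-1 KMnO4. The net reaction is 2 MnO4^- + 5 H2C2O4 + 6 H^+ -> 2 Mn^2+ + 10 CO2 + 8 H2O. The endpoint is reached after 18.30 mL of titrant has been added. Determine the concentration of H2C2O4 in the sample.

n(KMnO4) = 0.07844 x 0.01830 = 0.001435 mol.
From the balanced equation, 2 mol KMnO4 reacts with 5 mol H2C2O4, so n(H2C2O4) = 0.001435 x 5/2 = 0.003589 mol.
[H2C2O4] = 0.003589 / 0.01763 L = 0.204 M.

0.204 M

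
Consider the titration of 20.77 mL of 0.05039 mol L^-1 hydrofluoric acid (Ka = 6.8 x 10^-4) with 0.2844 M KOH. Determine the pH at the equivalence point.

n(HF) = 0.05039 x 0.02077 = 0.001047 mol; V(KOH) at equivalence = 0.001047/0.2844 = 0.003680 L.
At equivalence all the acid is converted to F-; total volume = 0.02077 + 0.003680 = 0.02445 L, so [F-] = 0.001047/0.02445 = 0.04281 M.
Kb = Kw/Ka = 1.0e-14 / 6.8 x 10^-4 = 1.47e-11.
[OH^-] = sqrt(Kb x [F-]) = sqrt(1.47e-11 x 0.04281) = 7.93e-7 M.
pOH = 6.10, so pH = 14.00 - 6.10 = 7.90.

7.90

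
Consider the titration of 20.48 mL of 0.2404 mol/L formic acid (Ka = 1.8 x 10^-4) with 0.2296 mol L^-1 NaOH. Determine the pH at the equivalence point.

n(HCOOH) = 0.2404 x 0.02048 = 0.004923 mol; V(NaOH) at equivalence = 0.004923/0.2296 = 0.02144 L.
At equivalence all the acid is converted to HCOO-; total volume = 0.02048 + 0.02144 = 0.04192 L, so [HCOO-] = 0.004923/0.04192 = 0.1174 M.
Kb = Kw/Ka = 1.0e-14 / 1.8 x 10^-4 = 5.56e-11.
[OH^-] = sqrt(Kb x [HCOO-]) = sqrt(5.56e-11 x 0.1174) = 2.55e-6 M.
pOH = 5.59, so pH = 14.00 - 5.59 = 8.41.

8.41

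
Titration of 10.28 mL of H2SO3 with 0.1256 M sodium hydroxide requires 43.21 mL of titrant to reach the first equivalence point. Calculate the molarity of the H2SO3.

n(NaOH) = 0.1256 x 0.04321 = 0.005427 mol.
At the first equivalence point, 1 mol OH^- react per mol H2SO3, so n(H2SO3) = 0.005427 / 1 = 0.005427 mol.
[H2SO3] = 0.005427 / 0.01028 L = 0.528 M.

0.528 M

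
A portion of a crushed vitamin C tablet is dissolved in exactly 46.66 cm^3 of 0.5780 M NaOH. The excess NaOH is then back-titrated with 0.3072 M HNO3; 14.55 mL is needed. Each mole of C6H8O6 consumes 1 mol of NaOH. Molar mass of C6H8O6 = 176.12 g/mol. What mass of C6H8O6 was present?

Total n(NaOH) added = 0.5780 x 0.04666 = 0.02697 mol.
n(HNO3) used = 0.3072 x 0.01455 = 0.004470 mol, which equals the excess n(NaOH).
So n(NaOH) consumed by the sample = 0.02697 - 0.004470 = 0.02250 mol.
n(C6H8O6) = 0.02250 / 1 = 0.02250 mol.
mass = 0.02250 mol x 176.12 g/mol = 3.96 g.

3.96 g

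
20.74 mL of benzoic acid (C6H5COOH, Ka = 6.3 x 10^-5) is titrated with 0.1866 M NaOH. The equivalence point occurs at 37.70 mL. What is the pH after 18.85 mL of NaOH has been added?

4.20

18.85 mL is exactly half the equivalence volume (37.70/2), i.e. the half-equivalence point.
There, n(HA) = n(A^-), so pH = pKa = -log(6.3 x 10^-5) = 4.20.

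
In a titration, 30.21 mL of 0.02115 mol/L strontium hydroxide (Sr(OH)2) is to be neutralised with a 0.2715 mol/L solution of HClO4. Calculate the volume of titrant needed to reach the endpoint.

n(Sr(OH)2) = 0.02115 mol/L x 0.03021 L = 0.0006389 mol.
The neutralisation is 1 Sr(OH)2 : 2 HClO4, so n(HClO4) = 0.0006389 x 2/1 = 0.001278 mol.
V(HClO4) = 0.001278 / 0.2715 = 0.004707 L = 4.71 mL.

4.71 mL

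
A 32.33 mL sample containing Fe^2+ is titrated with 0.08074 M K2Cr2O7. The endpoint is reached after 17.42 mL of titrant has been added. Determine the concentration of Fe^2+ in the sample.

n(K2Cr2O7) = 0.08074 x 0.01742 = 0.001406 mol.
From the balanced equation, 1 mol K2Cr2O7 reacts with 6 mol Fe^2+, so n(Fe^2+) = 0.001406 x 6/1 = 0.008439 mol.
[Fe^2+] = 0.008439 / 0.03233 L = 0.261 M.

0.261 M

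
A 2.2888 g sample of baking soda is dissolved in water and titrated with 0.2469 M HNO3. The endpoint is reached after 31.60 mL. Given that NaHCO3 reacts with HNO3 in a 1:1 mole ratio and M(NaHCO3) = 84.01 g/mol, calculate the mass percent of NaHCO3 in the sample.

28.6%

n(HNO3) = 0.2469 x 0.03160 = 0.007802 mol.
n(NaHCO3) = 0.007802 / 1 = 0.007802 mol.
mass of NaHCO3 = 0.007802 x 84.01 = 0.6554 g.
% purity = 0.6554 / 2.2888 x 100 = 28.6%.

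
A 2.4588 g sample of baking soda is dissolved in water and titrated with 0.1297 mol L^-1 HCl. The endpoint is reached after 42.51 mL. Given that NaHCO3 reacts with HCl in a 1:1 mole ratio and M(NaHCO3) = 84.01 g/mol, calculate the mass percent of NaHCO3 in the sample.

n(HCl) = 0.1297 x 0.04251 = 0.005514 mol.
n(NaHCO3) = 0.005514 / 1 = 0.005514 mol.
mass of NaHCO3 = 0.005514 x 84.01 = 0.4632 g.
% purity = 0.4632 / 2.4588 x 100 = 18.8%.

18.8%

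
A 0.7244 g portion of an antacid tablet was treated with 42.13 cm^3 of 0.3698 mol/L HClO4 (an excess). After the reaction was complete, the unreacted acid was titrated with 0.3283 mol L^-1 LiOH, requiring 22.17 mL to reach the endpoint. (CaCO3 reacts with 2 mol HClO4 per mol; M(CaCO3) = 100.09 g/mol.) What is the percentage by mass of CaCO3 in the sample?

Total n(HClO4) added = 0.3698 x 0.04213 = 0.01558 mol.
n(LiOH) used = 0.3283 x 0.02217 = 0.007278 mol, which equals the excess n(HClO4).
So n(HClO4) consumed by the sample = 0.01558 - 0.007278 = 0.008301 mol.
n(CaCO3) = 0.008301 / 2 = 0.004151 mol.
mass CaCO3 = 0.004151 x 100.09 = 0.4154 g, so %CaCO3 = 0.4154/0.7244 x 100 = 57.3%.

57.3%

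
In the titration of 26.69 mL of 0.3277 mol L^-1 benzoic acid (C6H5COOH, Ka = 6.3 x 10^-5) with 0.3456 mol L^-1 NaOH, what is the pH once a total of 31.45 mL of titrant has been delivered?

12.56

n(acid) = 0.3277 x 0.02669 = 0.008746 mol; n(NaOH) added = 0.3456 x 0.03145 = 0.01087 mol.
Base is in excess by 0.01087 - 0.008746 = 0.002123 mol in a total volume of 0.05814 L.
[OH^-] = 0.002123/0.05814 = 0.03651 M, so pOH = 1.44 and pH = 14.00 - 1.44 = 12.56.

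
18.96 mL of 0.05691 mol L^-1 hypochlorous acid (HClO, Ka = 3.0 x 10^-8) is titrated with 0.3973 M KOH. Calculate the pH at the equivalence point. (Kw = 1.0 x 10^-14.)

n(HClO) = 0.05691 x 0.01896 = 0.001079 mol; V(KOH) at equivalence = 0.001079/0.3973 = 0.002716 L.
At equivalence all the acid is converted to ClO-; total volume = 0.01896 + 0.002716 = 0.02168 L, so [ClO-] = 0.001079/0.02168 = 0.04978 M.
Kb = Kw/Ka = 1.0e-14 / 3.0 x 10^-8 = 3.33e-7.
[OH^-] = sqrt(Kb x [ClO-]) = sqrt(3.33e-7 x 0.04978) = 0.000129 M.
pOH = 3.89, so pH = 14.00 - 3.89 = 10.11.

10.11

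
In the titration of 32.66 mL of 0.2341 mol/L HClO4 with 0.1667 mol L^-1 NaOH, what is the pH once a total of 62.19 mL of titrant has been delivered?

n(acid) = 0.2341 x 0.03266 = 0.007646 mol; n(NaOH) added = 0.1667 x 0.06219 = 0.01037 mol.
Base is in excess by 0.01037 - 0.007646 = 0.002721 mol in a total volume of 0.09485 L.
[OH^-] = 0.002721/0.09485 = 0.02869 M, so pOH = 1.54 and pH = 14.00 - 1.54 = 12.46.

12.46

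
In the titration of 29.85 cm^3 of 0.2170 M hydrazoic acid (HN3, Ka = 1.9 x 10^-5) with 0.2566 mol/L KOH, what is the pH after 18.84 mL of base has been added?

5.19

Initial n(HN3) = 0.2170 x 0.02985 = 0.006477 mol.
n(KOH) added = 0.2566 x 0.01884 = 0.004834 mol, converting that many moles of HN3 to N3-.
Remaining n(HN3) = 0.001643 mol; n(N3-) = 0.004834 mol.
By Henderson-Hasselbalch, pH = pKa + log([A^-]/[HA]) = 4.72 + log(0.004834/0.001643) = 4.72 + (+0.47) = 5.19.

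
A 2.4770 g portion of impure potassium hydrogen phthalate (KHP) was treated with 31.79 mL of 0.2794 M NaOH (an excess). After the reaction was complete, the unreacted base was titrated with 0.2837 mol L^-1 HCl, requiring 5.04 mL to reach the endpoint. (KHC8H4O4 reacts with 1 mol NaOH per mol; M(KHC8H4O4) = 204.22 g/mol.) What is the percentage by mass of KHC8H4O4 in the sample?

61.4%

Total n(NaOH) added = 0.2794 x 0.03179 = 0.008882 mol.
n(HCl) used = 0.2837 x 0.005040 = 0.001430 mol, which equals the excess n(NaOH).
So n(NaOH) consumed by the sample = 0.008882 - 0.001430 = 0.007452 mol.
n(KHC8H4O4) = 0.007452 / 1 = 0.007452 mol.
mass KHC8H4O4 = 0.007452 x 204.22 = 1.522 g, so %KHC8H4O4 = 1.522/2.4770 x 100 = 61.4%.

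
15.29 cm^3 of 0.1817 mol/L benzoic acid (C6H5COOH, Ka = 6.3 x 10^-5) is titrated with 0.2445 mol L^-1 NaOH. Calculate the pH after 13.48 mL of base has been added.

12.26

n(acid) = 0.1817 x 0.01529 = 0.002778 mol; n(NaOH) added = 0.2445 x 0.01348 = 0.003296 mol.
Base is in excess by 0.003296 - 0.002778 = 0.0005177 mol in a total volume of 0.02877 L.
[OH^-] = 0.0005177/0.02877 = 0.01799 M, so pOH = 1.74 and pH = 14.00 - 1.74 = 12.26.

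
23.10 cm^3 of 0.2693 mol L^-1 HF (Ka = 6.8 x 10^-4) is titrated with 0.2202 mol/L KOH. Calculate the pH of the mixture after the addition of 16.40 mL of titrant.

Initial n(HF) = 0.2693 x 0.02310 = 0.006221 mol.
n(KOH) added = 0.2202 x 0.01640 = 0.003611 mol, converting that many moles of HF to F-.
Remaining n(HF) = 0.002610 mol; n(F-) = 0.003611 mol.
By Henderson-Hasselbalch, pH = pKa + log([A^-]/[HA]) = 3.17 + log(0.003611/0.002610) = 3.17 + (+0.14) = 3.31.

3.31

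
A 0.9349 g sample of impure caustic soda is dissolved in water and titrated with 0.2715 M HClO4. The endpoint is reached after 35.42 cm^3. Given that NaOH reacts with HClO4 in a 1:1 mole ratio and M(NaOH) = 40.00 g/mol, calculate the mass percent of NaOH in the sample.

n(HClO4) = 0.2715 x 0.03542 = 0.009617 mol.
n(NaOH) = 0.009617 / 1 = 0.009617 mol.
mass of NaOH = 0.009617 x 40.00 = 0.3847 g.
% purity = 0.3847 / 0.9349 x 100 = 41.1%.

41.1%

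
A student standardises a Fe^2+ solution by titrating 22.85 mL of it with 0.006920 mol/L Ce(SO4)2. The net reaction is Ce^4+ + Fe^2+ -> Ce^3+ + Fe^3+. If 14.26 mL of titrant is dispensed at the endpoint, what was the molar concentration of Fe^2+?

0.00432 M

n(Ce(SO4)2) = 0.006920 x 0.01426 = 9.868e-5 mol.
From the balanced equation, 1 mol Ce(SO4)2 reacts with 1 mol Fe^2+, so n(Fe^2+) = 9.868e-5 x 1/1 = 9.868e-5 mol.
[Fe^2+] = 9.868e-5 / 0.02285 L = 0.00432 M.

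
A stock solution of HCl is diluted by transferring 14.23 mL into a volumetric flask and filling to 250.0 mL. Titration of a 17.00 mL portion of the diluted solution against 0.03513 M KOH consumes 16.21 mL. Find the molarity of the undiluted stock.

0.589 M

n(KOH) = 0.03513 x 0.01621 = 0.0005695 mol.
n(HCl) in the aliquot = 0.0005695 mol.
[diluted HCl] = 0.0005695 / 0.01700 = 0.03350 M.
Dilution factor = 250.0/14.23 = 17.57, so [stock] = 0.03350 x 17.57 = 0.589 M.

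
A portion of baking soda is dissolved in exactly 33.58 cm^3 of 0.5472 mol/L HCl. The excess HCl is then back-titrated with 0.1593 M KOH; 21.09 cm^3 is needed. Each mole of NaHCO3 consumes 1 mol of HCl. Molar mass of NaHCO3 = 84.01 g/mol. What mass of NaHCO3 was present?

Total n(HCl) added = 0.5472 x 0.03358 = 0.01837 mol.
n(KOH) used = 0.1593 x 0.02109 = 0.003360 mol, which equals the excess n(HCl).
So n(HCl) consumed by the sample = 0.01837 - 0.003360 = 0.01502 mol.
n(NaHCO3) = 0.01502 / 1 = 0.01502 mol.
mass = 0.01502 mol x 84.01 g/mol = 1.26 g.

1.26 g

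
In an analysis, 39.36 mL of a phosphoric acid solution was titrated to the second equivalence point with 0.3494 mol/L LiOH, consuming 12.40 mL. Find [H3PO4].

0.0550 M

n(LiOH) = 0.3494 x 0.01240 = 0.004333 mol.
At the second equivalence point, 2 mol OH^- react per mol H3PO4, so n(H3PO4) = 0.004333 / 2 = 0.002166 mol.
[H3PO4] = 0.002166 / 0.03936 L = 0.0550 M.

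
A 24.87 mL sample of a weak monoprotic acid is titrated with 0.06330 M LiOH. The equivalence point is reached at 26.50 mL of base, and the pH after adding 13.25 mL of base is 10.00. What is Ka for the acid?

1.0 x 10^-10

13.25 mL is half of the equivalence volume, so this is the half-equivalence point where [HA] = [A^-].
At half-equivalence pH = pKa, so pKa = 10.00.
Ka = 10^(-10.00) = 1.0 x 10^-10.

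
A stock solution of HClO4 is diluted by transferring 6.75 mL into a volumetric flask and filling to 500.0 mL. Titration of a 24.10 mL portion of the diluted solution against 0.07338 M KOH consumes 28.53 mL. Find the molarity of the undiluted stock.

6.43 M

n(KOH) = 0.07338 x 0.02853 = 0.002094 mol.
n(HClO4) in the aliquot = 0.002094 mol.
[diluted HClO4] = 0.002094 / 0.02410 = 0.08687 M.
Dilution factor = 500.0/6.750 = 74.07, so [stock] = 0.08687 x 74.07 = 6.43 M.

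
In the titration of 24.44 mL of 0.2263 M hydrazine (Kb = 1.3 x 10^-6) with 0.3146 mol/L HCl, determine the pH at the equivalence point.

n(N2H4) = 0.2263 x 0.02444 = 0.005531 mol; V(HCl) at equivalence = 0.005531/0.3146 = 0.01758 L.
At equivalence the base is fully converted to N2H5+; total volume = 0.04202 L, so [N2H5+] = 0.005531/0.04202 = 0.1316 M.
Ka(N2H5+) = Kw/Kb = 1.0e-14 / 1.3 x 10^-6 = 7.69e-9.
[H^+] = sqrt(Ka x [N2H5+]) = sqrt(7.69e-9 x 0.1316) = 3.18e-5 M.
pH = -log(3.18e-5) = 4.50.

4.50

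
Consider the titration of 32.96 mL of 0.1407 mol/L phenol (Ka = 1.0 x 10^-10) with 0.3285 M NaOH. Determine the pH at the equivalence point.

n(C6H5OH) = 0.1407 x 0.03296 = 0.004637 mol; V(NaOH) at equivalence = 0.004637/0.3285 = 0.01412 L.
At equivalence all the acid is converted to C6H5O-; total volume = 0.03296 + 0.01412 = 0.04708 L, so [C6H5O-] = 0.004637/0.04708 = 0.09851 M.
Kb = Kw/Ka = 1.0e-14 / 1.0 x 10^-10 = 0.000100.
[OH^-] = sqrt(Kb x [C6H5O-]) = sqrt(0.000100 x 0.09851) = 0.00314 M.
pOH = 2.50, so pH = 14.00 - 2.50 = 11.50.

11.50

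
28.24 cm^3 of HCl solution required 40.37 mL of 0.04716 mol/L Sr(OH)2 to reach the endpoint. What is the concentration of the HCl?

0.135 M

n(Sr(OH)2) delivered = 0.04716 x 0.04037 = 0.001904 mol.
The reaction is 2 HCl + 1 Sr(OH)2, so n(HCl) = 0.001904 x 2/1 = 0.003808 mol.
[HCl] = 0.003808 mol / 0.02824 L = 0.135 M.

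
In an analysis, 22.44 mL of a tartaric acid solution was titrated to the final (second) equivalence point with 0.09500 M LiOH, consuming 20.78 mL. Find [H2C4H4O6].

0.0440 M

n(LiOH) = 0.09500 x 0.02078 = 0.001974 mol.
At the final (second) equivalence point, 2 mol OH^- react per mol H2C4H4O6, so n(H2C4H4O6) = 0.001974 / 2 = 0.0009871 mol.
[H2C4H4O6] = 0.0009871 / 0.02244 L = 0.0440 M.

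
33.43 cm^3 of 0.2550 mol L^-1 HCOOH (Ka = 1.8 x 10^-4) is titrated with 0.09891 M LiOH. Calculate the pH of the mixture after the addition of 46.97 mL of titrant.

Initial n(HCOOH) = 0.2550 x 0.03343 = 0.008525 mol.
n(LiOH) added = 0.09891 x 0.04697 = 0.004646 mol, converting that many moles of HCOOH to HCOO-.
Remaining n(HCOOH) = 0.003879 mol; n(HCOO-) = 0.004646 mol.
By Henderson-Hasselbalch, pH = pKa + log([A^-]/[HA]) = 3.74 + log(0.004646/0.003879) = 3.74 + (+0.08) = 3.82.

3.82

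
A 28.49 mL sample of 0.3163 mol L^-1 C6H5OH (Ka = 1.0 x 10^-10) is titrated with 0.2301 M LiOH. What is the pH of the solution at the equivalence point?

n(C6H5OH) = 0.3163 x 0.02849 = 0.009011 mol; V(LiOH) at equivalence = 0.009011/0.2301 = 0.03916 L.
At equivalence all the acid is converted to C6H5O-; total volume = 0.02849 + 0.03916 = 0.06765 L, so [C6H5O-] = 0.009011/0.06765 = 0.1332 M.
Kb = Kw/Ka = 1.0e-14 / 1.0 x 10^-10 = 0.000100.
[OH^-] = sqrt(Kb x [C6H5O-]) = sqrt(0.000100 x 0.1332) = 0.00365 M.
pOH = 2.44, so pH = 14.00 - 2.44 = 11.56.

11.56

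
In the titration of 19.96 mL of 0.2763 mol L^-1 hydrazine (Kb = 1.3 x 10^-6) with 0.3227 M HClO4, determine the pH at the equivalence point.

n(N2H4) = 0.2763 x 0.01996 = 0.005515 mol; V(HClO4) at equivalence = 0.005515/0.3227 = 0.01709 L.
At equivalence the base is fully converted to N2H5+; total volume = 0.03705 L, so [N2H5+] = 0.005515/0.03705 = 0.1489 M.
Ka(N2H5+) = Kw/Kb = 1.0e-14 / 1.3 x 10^-6 = 7.69e-9.
[H^+] = sqrt(Ka x [N2H5+]) = sqrt(7.69e-9 x 0.1489) = 3.38e-5 M.
pH = -log(3.38e-5) = 4.47.

4.47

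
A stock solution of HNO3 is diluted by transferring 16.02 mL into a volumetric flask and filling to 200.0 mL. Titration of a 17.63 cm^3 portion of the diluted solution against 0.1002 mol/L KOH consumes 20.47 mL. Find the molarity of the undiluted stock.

n(KOH) = 0.1002 x 0.02047 = 0.002051 mol.
n(HNO3) in the aliquot = 0.002051 mol.
[diluted HNO3] = 0.002051 / 0.01763 = 0.1163 M.
Dilution factor = 200.0/16.02 = 12.48, so [stock] = 0.1163 x 12.48 = 1.45 M.

1.45 M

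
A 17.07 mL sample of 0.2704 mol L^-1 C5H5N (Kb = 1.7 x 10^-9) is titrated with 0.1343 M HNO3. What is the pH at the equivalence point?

3.14

n(C5H5N) = 0.2704 x 0.01707 = 0.004616 mol; V(HNO3) at equivalence = 0.004616/0.1343 = 0.03437 L.
At equivalence the base is fully converted to C5H5NH+; total volume = 0.05144 L, so [C5H5NH+] = 0.004616/0.05144 = 0.08973 M.
Ka(C5H5NH+) = Kw/Kb = 1.0e-14 / 1.7 x 10^-9 = 5.88e-6.
[H^+] = sqrt(Ka x [C5H5NH+]) = sqrt(5.88e-6 x 0.08973) = 0.000727 M.
pH = -log(0.000727) = 3.14.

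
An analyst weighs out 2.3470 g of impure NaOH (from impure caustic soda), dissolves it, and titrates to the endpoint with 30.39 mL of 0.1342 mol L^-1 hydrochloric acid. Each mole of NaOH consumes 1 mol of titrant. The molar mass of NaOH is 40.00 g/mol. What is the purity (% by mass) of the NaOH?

6.95%

n(HCl) = 0.1342 x 0.03039 = 0.004078 mol.
n(NaOH) = 0.004078 / 1 = 0.004078 mol.
mass of NaOH = 0.004078 x 40.00 = 0.1631 g.
% purity = 0.1631 / 2.3470 x 100 = 6.95%.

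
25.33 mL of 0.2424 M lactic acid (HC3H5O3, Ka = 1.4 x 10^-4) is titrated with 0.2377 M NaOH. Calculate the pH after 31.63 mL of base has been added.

12.38

n(acid) = 0.2424 x 0.02533 = 0.006140 mol; n(NaOH) added = 0.2377 x 0.03163 = 0.007518 mol.
Base is in excess by 0.007518 - 0.006140 = 0.001378 mol in a total volume of 0.05696 L.
[OH^-] = 0.001378/0.05696 = 0.02420 M, so pOH = 1.62 and pH = 14.00 - 1.62 = 12.38.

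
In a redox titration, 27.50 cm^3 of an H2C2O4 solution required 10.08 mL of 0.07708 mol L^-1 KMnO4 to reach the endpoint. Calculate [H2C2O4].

n(KMnO4) = 0.07708 x 0.01008 = 0.0007770 mol.
From the balanced equation, 2 mol KMnO4 reacts with 5 mol H2C2O4, so n(H2C2O4) = 0.0007770 x 5/2 = 0.001942 mol.
[H2C2O4] = 0.001942 / 0.02750 L = 0.0706 M.

0.0706 M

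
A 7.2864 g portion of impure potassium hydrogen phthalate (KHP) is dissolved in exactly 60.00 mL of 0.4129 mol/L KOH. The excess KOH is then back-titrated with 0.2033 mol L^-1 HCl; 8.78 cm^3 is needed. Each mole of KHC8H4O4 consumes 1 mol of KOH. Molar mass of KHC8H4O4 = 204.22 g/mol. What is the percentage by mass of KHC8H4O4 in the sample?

64.4%

Total n(KOH) added = 0.4129 x 0.06000 = 0.02477 mol.
n(HCl) used = 0.2033 x 0.008780 = 0.001785 mol, which equals the excess n(KOH).
So n(KOH) consumed by the sample = 0.02477 - 0.001785 = 0.02299 mol.
n(KHC8H4O4) = 0.02299 / 1 = 0.02299 mol.
mass KHC8H4O4 = 0.02299 x 204.22 = 4.695 g, so %KHC8H4O4 = 4.695/7.2864 x 100 = 64.4%.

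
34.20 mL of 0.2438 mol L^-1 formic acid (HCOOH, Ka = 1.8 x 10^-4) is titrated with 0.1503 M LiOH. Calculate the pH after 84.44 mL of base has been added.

n(acid) = 0.2438 x 0.03420 = 0.008338 mol; n(LiOH) added = 0.1503 x 0.08444 = 0.01269 mol.
Base is in excess by 0.01269 - 0.008338 = 0.004353 mol in a total volume of 0.1186 L.
[OH^-] = 0.004353/0.1186 = 0.03669 M, so pOH = 1.44 and pH = 14.00 - 1.44 = 12.56.

12.56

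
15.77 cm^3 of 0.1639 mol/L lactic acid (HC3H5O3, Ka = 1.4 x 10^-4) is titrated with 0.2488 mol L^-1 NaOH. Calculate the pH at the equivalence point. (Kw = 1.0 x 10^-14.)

8.42

n(HC3H5O3) = 0.1639 x 0.01577 = 0.002585 mol; V(NaOH) at equivalence = 0.002585/0.2488 = 0.01039 L.
At equivalence all the acid is converted to C3H5O3-; total volume = 0.01577 + 0.01039 = 0.02616 L, so [C3H5O3-] = 0.002585/0.02616 = 0.09881 M.
Kb = Kw/Ka = 1.0e-14 / 1.4 x 10^-4 = 7.14e-11.
[OH^-] = sqrt(Kb x [C3H5O3-]) = sqrt(7.14e-11 x 0.09881) = 2.66e-6 M.
pOH = 5.58, so pH = 14.00 - 5.58 = 8.42.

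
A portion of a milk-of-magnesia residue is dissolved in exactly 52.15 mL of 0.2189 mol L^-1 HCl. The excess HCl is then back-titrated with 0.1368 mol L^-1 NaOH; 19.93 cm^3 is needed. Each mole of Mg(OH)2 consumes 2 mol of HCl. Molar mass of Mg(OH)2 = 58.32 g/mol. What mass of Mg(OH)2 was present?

0.253 g

Total n(HCl) added = 0.2189 x 0.05215 = 0.01142 mol.
n(NaOH) used = 0.1368 x 0.01993 = 0.002726 mol, which equals the excess n(HCl).
So n(HCl) consumed by the sample = 0.01142 - 0.002726 = 0.008689 mol.
n(Mg(OH)2) = 0.008689 / 2 = 0.004345 mol.
mass = 0.004345 mol x 58.32 g/mol = 0.253 g.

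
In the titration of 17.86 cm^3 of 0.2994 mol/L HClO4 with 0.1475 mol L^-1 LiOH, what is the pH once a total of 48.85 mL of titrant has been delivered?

12.44

n(acid) = 0.2994 x 0.01786 = 0.005347 mol; n(LiOH) added = 0.1475 x 0.04885 = 0.007205 mol.
Base is in excess by 0.007205 - 0.005347 = 0.001858 mol in a total volume of 0.06671 L.
[OH^-] = 0.001858/0.06671 = 0.02785 M, so pOH = 1.56 and pH = 14.00 - 1.56 = 12.44.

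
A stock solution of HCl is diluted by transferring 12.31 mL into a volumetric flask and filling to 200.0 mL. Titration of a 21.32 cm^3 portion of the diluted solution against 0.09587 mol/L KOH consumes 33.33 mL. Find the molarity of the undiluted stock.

2.44 M

n(KOH) = 0.09587 x 0.03333 = 0.003195 mol.
n(HCl) in the aliquot = 0.003195 mol.
[diluted HCl] = 0.003195 / 0.02132 = 0.1499 M.
Dilution factor = 200.0/12.31 = 16.25, so [stock] = 0.1499 x 16.25 = 2.44 M.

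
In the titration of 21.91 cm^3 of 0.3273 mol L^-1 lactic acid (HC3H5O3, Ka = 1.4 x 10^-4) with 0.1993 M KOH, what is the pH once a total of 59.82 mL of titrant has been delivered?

n(acid) = 0.3273 x 0.02191 = 0.007171 mol; n(KOH) added = 0.1993 x 0.05982 = 0.01192 mol.
Base is in excess by 0.01192 - 0.007171 = 0.004751 mol in a total volume of 0.08173 L.
[OH^-] = 0.004751/0.08173 = 0.05813 M, so pOH = 1.24 and pH = 14.00 - 1.24 = 12.76.

12.76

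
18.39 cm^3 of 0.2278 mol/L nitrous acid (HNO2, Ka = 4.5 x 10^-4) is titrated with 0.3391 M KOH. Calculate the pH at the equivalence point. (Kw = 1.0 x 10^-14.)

n(HNO2) = 0.2278 x 0.01839 = 0.004189 mol; V(KOH) at equivalence = 0.004189/0.3391 = 0.01235 L.
At equivalence all the acid is converted to NO2-; total volume = 0.01839 + 0.01235 = 0.03074 L, so [NO2-] = 0.004189/0.03074 = 0.1363 M.
Kb = Kw/Ka = 1.0e-14 / 4.5 x 10^-4 = 2.22e-11.
[OH^-] = sqrt(Kb x [NO2-]) = sqrt(2.22e-11 x 0.1363) = 1.74e-6 M.
pOH = 5.76, so pH = 14.00 - 5.76 = 8.24.

8.24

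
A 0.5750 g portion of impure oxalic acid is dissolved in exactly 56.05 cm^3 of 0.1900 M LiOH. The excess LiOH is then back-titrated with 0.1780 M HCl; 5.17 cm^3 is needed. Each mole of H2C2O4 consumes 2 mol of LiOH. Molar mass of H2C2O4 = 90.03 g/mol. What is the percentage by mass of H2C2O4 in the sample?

76.2%

Total n(LiOH) added = 0.1900 x 0.05605 = 0.01065 mol.
n(HCl) used = 0.1780 x 0.005170 = 0.0009203 mol, which equals the excess n(LiOH).
So n(LiOH) consumed by the sample = 0.01065 - 0.0009203 = 0.009729 mol.
n(H2C2O4) = 0.009729 / 2 = 0.004865 mol.
mass H2C2O4 = 0.004865 x 90.03 = 0.4380 g, so %H2C2O4 = 0.4380/0.5750 x 100 = 76.2%.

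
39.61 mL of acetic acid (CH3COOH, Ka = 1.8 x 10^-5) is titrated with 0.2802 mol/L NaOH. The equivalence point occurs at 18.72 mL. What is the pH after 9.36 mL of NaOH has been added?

9.36 mL is exactly half the equivalence volume (18.72/2), i.e. the half-equivalence point.
There, n(HA) = n(A^-), so pH = pKa = -log(1.8 x 10^-5) = 4.74.

4.74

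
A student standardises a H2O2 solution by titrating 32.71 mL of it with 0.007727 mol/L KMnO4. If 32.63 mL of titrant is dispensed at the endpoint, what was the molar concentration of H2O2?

0.0193 M

n(KMnO4) = 0.007727 x 0.03263 = 0.0002521 mol.
From the balanced equation, 2 mol KMnO4 reacts with 5 mol H2O2, so n(H2O2) = 0.0002521 x 5/2 = 0.0006303 mol.
[H2O2] = 0.0006303 / 0.03271 L = 0.0193 M.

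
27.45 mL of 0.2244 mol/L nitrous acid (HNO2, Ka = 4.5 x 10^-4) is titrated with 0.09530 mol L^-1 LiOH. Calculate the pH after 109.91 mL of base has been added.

n(acid) = 0.2244 x 0.02745 = 0.006160 mol; n(LiOH) added = 0.09530 x 0.1099 = 0.01047 mol.
Base is in excess by 0.01047 - 0.006160 = 0.004315 mol in a total volume of 0.1374 L.
[OH^-] = 0.004315/0.1374 = 0.03141 M, so pOH = 1.50 and pH = 14.00 - 1.50 = 12.50.

12.50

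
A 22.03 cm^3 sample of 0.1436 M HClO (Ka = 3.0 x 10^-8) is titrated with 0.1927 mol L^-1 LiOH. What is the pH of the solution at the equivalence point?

10.22

n(HClO) = 0.1436 x 0.02203 = 0.003164 mol; V(LiOH) at equivalence = 0.003164/0.1927 = 0.01642 L.
At equivalence all the acid is converted to ClO-; total volume = 0.02203 + 0.01642 = 0.03845 L, so [ClO-] = 0.003164/0.03845 = 0.08228 M.
Kb = Kw/Ka = 1.0e-14 / 3.0 x 10^-8 = 3.33e-7.
[OH^-] = sqrt(Kb x [ClO-]) = sqrt(3.33e-7 x 0.08228) = 0.000166 M.
pOH = 3.78, so pH = 14.00 - 3.78 = 10.22.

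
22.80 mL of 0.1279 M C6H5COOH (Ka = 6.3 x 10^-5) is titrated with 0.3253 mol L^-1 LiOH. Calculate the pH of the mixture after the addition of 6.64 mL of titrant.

Initial n(C6H5COOH) = 0.1279 x 0.02280 = 0.002916 mol.
n(LiOH) added = 0.3253 x 0.006640 = 0.002160 mol, converting that many moles of C6H5COOH to C6H5COO-.
Remaining n(C6H5COOH) = 0.0007561 mol; n(C6H5COO-) = 0.002160 mol.
By Henderson-Hasselbalch, pH = pKa + log([A^-]/[HA]) = 4.20 + log(0.002160/0.0007561) = 4.20 + (+0.46) = 4.66.

4.66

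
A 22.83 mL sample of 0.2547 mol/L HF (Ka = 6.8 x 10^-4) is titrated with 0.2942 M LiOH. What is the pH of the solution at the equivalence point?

n(HF) = 0.2547 x 0.02283 = 0.005815 mol; V(LiOH) at equivalence = 0.005815/0.2942 = 0.01976 L.
At equivalence all the acid is converted to F-; total volume = 0.02283 + 0.01976 = 0.04259 L, so [F-] = 0.005815/0.04259 = 0.1365 M.
Kb = Kw/Ka = 1.0e-14 / 6.8 x 10^-4 = 1.47e-11.
[OH^-] = sqrt(Kb x [F-]) = sqrt(1.47e-11 x 0.1365) = 1.42e-6 M.
pOH = 5.85, so pH = 14.00 - 5.85 = 8.15.

8.15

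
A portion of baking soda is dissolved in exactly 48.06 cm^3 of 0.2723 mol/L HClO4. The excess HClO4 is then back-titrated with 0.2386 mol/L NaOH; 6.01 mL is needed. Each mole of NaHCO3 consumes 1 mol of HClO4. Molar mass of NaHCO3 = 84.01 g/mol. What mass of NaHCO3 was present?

0.979 g

Total n(HClO4) added = 0.2723 x 0.04806 = 0.01309 mol.
n(NaOH) used = 0.2386 x 0.006010 = 0.001434 mol, which equals the excess n(HClO4).
So n(HClO4) consumed by the sample = 0.01309 - 0.001434 = 0.01165 mol.
n(NaHCO3) = 0.01165 / 1 = 0.01165 mol.
mass = 0.01165 mol x 84.01 g/mol = 0.979 g.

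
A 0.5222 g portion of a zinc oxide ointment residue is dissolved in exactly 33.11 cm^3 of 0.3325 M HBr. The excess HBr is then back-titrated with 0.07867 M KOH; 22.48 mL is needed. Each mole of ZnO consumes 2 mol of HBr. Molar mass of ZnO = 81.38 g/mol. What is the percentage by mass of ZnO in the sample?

Total n(HBr) added = 0.3325 x 0.03311 = 0.01101 mol.
n(KOH) used = 0.07867 x 0.02248 = 0.001769 mol, which equals the excess n(HBr).
So n(HBr) consumed by the sample = 0.01101 - 0.001769 = 0.009241 mol.
n(ZnO) = 0.009241 / 2 = 0.004620 mol.
mass ZnO = 0.004620 x 81.38 = 0.3760 g, so %ZnO = 0.3760/0.5222 x 100 = 72.0%.

72.0%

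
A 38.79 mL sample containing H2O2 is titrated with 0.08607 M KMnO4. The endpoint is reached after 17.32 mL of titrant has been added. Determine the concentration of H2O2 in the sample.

0.0961 M

n(KMnO4) = 0.08607 x 0.01732 = 0.001491 mol.
From the balanced equation, 2 mol KMnO4 reacts with 5 mol H2O2, so n(H2O2) = 0.001491 x 5/2 = 0.003727 mol.
[H2O2] = 0.003727 / 0.03879 L = 0.0961 M.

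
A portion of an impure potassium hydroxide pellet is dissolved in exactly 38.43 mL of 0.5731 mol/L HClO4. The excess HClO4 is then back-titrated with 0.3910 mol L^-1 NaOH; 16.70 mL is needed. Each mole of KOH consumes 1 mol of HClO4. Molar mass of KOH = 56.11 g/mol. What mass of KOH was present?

Total n(HClO4) added = 0.5731 x 0.03843 = 0.02202 mol.
n(NaOH) used = 0.3910 x 0.01670 = 0.006530 mol, which equals the excess n(HClO4).
So n(HClO4) consumed by the sample = 0.02202 - 0.006530 = 0.01549 mol.
n(KOH) = 0.01549 / 1 = 0.01549 mol.
mass = 0.01549 mol x 56.11 g/mol = 0.869 g.

0.869 g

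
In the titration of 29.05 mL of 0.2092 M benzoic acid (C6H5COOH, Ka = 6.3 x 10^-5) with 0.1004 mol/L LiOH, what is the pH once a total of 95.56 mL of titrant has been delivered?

12.45

n(acid) = 0.2092 x 0.02905 = 0.006077 mol; n(LiOH) added = 0.1004 x 0.09556 = 0.009594 mol.
Base is in excess by 0.009594 - 0.006077 = 0.003517 mol in a total volume of 0.1246 L.
[OH^-] = 0.003517/0.1246 = 0.02822 M, so pOH = 1.55 and pH = 14.00 - 1.55 = 12.45.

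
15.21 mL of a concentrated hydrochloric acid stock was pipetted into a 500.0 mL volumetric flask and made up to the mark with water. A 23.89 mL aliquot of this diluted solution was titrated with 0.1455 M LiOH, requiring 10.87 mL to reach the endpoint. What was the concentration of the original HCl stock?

n(LiOH) = 0.1455 x 0.01087 = 0.001582 mol.
n(HCl) in the aliquot = 0.001582 mol.
[diluted HCl] = 0.001582 / 0.02389 = 0.06620 M.
Dilution factor = 500.0/15.21 = 32.87, so [stock] = 0.06620 x 32.87 = 2.18 M.

2.18 M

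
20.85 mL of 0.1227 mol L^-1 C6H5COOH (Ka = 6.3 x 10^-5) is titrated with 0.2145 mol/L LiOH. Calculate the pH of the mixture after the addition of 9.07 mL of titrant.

4.70

Initial n(C6H5COOH) = 0.1227 x 0.02085 = 0.002558 mol.
n(LiOH) added = 0.2145 x 0.009070 = 0.001946 mol, converting that many moles of C6H5COOH to C6H5COO-.
Remaining n(C6H5COOH) = 0.0006128 mol; n(C6H5COO-) = 0.001946 mol.
By Henderson-Hasselbalch, pH = pKa + log([A^-]/[HA]) = 4.20 + log(0.001946/0.0006128) = 4.20 + (+0.50) = 4.70.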